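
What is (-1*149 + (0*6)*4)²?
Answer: 22201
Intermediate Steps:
(-1*149 + (0*6)*4)² = (-149 + 0*4)² = (-149 + 0)² = (-149)² = 22201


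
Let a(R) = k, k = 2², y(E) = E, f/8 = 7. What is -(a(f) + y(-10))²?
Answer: -36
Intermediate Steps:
f = 56 (f = 8*7 = 56)
k = 4
a(R) = 4
-(a(f) + y(-10))² = -(4 - 10)² = -1*(-6)² = -1*36 = -36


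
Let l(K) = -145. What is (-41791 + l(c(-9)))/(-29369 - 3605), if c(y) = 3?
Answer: 20968/16487 ≈ 1.2718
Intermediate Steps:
(-41791 + l(c(-9)))/(-29369 - 3605) = (-41791 - 145)/(-29369 - 3605) = -41936/(-32974) = -41936*(-1/32974) = 20968/16487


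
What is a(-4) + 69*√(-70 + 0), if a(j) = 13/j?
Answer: -13/4 + 69*I*√70 ≈ -3.25 + 577.3*I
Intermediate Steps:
a(-4) + 69*√(-70 + 0) = 13/(-4) + 69*√(-70 + 0) = 13*(-¼) + 69*√(-70) = -13/4 + 69*(I*√70) = -13/4 + 69*I*√70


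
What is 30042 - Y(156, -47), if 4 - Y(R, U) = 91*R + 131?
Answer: 44365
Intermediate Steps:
Y(R, U) = -127 - 91*R (Y(R, U) = 4 - (91*R + 131) = 4 - (131 + 91*R) = 4 + (-131 - 91*R) = -127 - 91*R)
30042 - Y(156, -47) = 30042 - (-127 - 91*156) = 30042 - (-127 - 14196) = 30042 - 1*(-14323) = 30042 + 14323 = 44365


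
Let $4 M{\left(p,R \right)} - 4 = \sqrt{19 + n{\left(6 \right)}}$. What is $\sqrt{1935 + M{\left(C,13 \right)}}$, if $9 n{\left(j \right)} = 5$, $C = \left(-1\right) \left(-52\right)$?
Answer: $\frac{\sqrt{17424 + 3 \sqrt{11}}}{3} \approx 44.013$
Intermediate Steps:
$C = 52$
$n{\left(j \right)} = \frac{5}{9}$ ($n{\left(j \right)} = \frac{1}{9} \cdot 5 = \frac{5}{9}$)
$M{\left(p,R \right)} = 1 + \frac{\sqrt{11}}{3}$ ($M{\left(p,R \right)} = 1 + \frac{\sqrt{19 + \frac{5}{9}}}{4} = 1 + \frac{\sqrt{\frac{176}{9}}}{4} = 1 + \frac{\frac{4}{3} \sqrt{11}}{4} = 1 + \frac{\sqrt{11}}{3}$)
$\sqrt{1935 + M{\left(C,13 \right)}} = \sqrt{1935 + \left(1 + \frac{\sqrt{11}}{3}\right)} = \sqrt{1936 + \frac{\sqrt{11}}{3}}$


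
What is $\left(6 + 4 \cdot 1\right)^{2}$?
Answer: $100$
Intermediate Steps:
$\left(6 + 4 \cdot 1\right)^{2} = \left(6 + 4\right)^{2} = 10^{2} = 100$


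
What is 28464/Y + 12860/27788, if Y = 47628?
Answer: 29238619/27572643 ≈ 1.0604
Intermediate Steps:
28464/Y + 12860/27788 = 28464/47628 + 12860/27788 = 28464*(1/47628) + 12860*(1/27788) = 2372/3969 + 3215/6947 = 29238619/27572643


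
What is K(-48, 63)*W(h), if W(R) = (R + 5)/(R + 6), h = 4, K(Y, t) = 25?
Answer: 45/2 ≈ 22.500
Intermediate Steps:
W(R) = (5 + R)/(6 + R)
K(-48, 63)*W(h) = 25*((5 + 4)/(6 + 4)) = 25*(9/10) = 45/2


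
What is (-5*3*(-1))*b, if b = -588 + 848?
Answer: 3900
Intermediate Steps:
b = 260
(-5*3*(-1))*b = (-5*3*(-1))*260 = -15*(-1)*260 = 15*260 = 3900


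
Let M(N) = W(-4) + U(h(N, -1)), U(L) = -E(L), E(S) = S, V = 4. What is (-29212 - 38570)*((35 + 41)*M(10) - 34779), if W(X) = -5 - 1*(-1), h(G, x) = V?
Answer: 2398601634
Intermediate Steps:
h(G, x) = 4
U(L) = -L
W(X) = -4 (W(X) = -5 + 1 = -4)
M(N) = -8 (M(N) = -4 - 1*4 = -4 - 4 = -8)
(-29212 - 38570)*((35 + 41)*M(10) - 34779) = (-29212 - 38570)*((35 + 41)*(-8) - 34779) = -67782*(76*(-8) - 34779) = -67782*(-608 - 34779) = -67782*(-35387) = 2398601634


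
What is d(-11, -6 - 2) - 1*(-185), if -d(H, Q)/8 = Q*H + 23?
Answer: -703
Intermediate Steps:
d(H, Q) = -184 - 8*H*Q (d(H, Q) = -8*(Q*H + 23) = -8*(H*Q + 23) = -8*(23 + H*Q) = -184 - 8*H*Q)
d(-11, -6 - 2) - 1*(-185) = (-184 - 8*(-11)*(-6 - 2)) - 1*(-185) = (-184 - 8*(-11)*(-8)) + 185 = (-184 - 704) + 185 = -888 + 185 = -703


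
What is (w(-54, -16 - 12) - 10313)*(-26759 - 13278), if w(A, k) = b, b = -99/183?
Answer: 25188317662/61 ≈ 4.1292e+8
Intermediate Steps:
b = -33/61 (b = -99*1/183 = -33/61 ≈ -0.54098)
w(A, k) = -33/61
(w(-54, -16 - 12) - 10313)*(-26759 - 13278) = (-33/61 - 10313)*(-26759 - 13278) = -629126/61*(-40037) = 25188317662/61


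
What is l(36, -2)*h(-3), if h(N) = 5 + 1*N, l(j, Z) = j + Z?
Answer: 68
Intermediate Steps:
l(j, Z) = Z + j
h(N) = 5 + N
l(36, -2)*h(-3) = (-2 + 36)*(5 - 3) = 34*2 = 68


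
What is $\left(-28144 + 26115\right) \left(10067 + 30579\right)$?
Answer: $-82470734$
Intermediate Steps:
$\left(-28144 + 26115\right) \left(10067 + 30579\right) = \left(-2029\right) 40646 = -82470734$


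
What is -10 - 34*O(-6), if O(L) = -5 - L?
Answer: -44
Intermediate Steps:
-10 - 34*O(-6) = -10 - 34*(-5 - 1*(-6)) = -10 - 34*(-5 + 6) = -10 - 34*1 = -10 - 34 = -44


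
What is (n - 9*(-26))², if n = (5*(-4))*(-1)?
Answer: 64516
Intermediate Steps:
n = 20 (n = -20*(-1) = 20)
(n - 9*(-26))² = (20 - 9*(-26))² = (20 + 234)² = 254² = 64516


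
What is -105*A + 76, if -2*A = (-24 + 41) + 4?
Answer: 2357/2 ≈ 1178.5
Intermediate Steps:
A = -21/2 (A = -((-24 + 41) + 4)/2 = -(17 + 4)/2 = -½*21 = -21/2 ≈ -10.500)
-105*A + 76 = -105*(-21/2) + 76 = 2205/2 + 76 = 2357/2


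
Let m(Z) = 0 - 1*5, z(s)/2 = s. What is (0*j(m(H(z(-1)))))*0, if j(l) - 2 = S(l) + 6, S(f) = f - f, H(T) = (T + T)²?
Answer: 0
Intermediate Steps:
z(s) = 2*s
H(T) = 4*T² (H(T) = (2*T)² = 4*T²)
S(f) = 0
m(Z) = -5 (m(Z) = 0 - 5 = -5)
j(l) = 8 (j(l) = 2 + (0 + 6) = 2 + 6 = 8)
(0*j(m(H(z(-1)))))*0 = (0*8)*0 = 0*0 = 0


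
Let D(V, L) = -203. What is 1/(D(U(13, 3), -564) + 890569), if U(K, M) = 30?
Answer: 1/890366 ≈ 1.1231e-6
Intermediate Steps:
1/(D(U(13, 3), -564) + 890569) = 1/(-203 + 890569) = 1/890366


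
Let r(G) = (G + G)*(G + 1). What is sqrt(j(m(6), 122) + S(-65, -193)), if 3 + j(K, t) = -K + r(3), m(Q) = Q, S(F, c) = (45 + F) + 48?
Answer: sqrt(43) ≈ 6.5574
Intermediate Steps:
r(G) = 2*G*(1 + G) (r(G) = (2*G)*(1 + G) = 2*G*(1 + G))
S(F, c) = 93 + F
j(K, t) = 21 - K (j(K, t) = -3 + (-K + 2*3*(1 + 3)) = -3 + (-K + 2*3*4) = -3 + (-K + 24) = -3 + (24 - K) = 21 - K)
sqrt(j(m(6), 122) + S(-65, -193)) = sqrt((21 - 1*6) + (93 - 65)) = sqrt((21 - 6) + 28) = sqrt(15 + 28) = sqrt(43)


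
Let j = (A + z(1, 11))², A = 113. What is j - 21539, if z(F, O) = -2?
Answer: -9218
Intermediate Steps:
j = 12321 (j = (113 - 2)² = 111² = 12321)
j - 21539 = 12321 - 21539 = -9218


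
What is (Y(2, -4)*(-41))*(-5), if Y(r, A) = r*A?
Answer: -1640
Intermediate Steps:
Y(r, A) = A*r
(Y(2, -4)*(-41))*(-5) = (-4*2*(-41))*(-5) = -8*(-41)*(-5) = 328*(-5) = -1640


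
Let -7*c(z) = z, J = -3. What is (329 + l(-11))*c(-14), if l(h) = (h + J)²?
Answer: 1050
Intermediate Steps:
l(h) = (-3 + h)² (l(h) = (h - 3)² = (-3 + h)²)
c(z) = -z/7
(329 + l(-11))*c(-14) = (329 + (-3 - 11)²)*(-⅐*(-14)) = (329 + (-14)²)*2 = (329 + 196)*2 = 525*2 = 1050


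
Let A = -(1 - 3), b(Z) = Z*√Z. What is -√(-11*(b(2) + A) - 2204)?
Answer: -I*√(2226 + 22*√2) ≈ -47.509*I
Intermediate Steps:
b(Z) = Z^(3/2)
A = 2 (A = -1*(-2) = 2)
-√(-11*(b(2) + A) - 2204) = -√(-11*(2^(3/2) + 2) - 2204) = -√(-11*(2*√2 + 2) - 2204) = -√(-11*(2 + 2*√2) - 2204) = -√((-22 - 22*√2) - 2204) = -√(-2226 - 22*√2)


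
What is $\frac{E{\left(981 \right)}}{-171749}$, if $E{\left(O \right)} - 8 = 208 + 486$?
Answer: $- \frac{702}{171749} \approx -0.0040874$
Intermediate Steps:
$E{\left(O \right)} = 702$ ($E{\left(O \right)} = 8 + \left(208 + 486\right) = 8 + 694 = 702$)
$\frac{E{\left(981 \right)}}{-171749} = \frac{702}{-171749} = 702 \left(- \frac{1}{171749}\right) = - \frac{702}{171749}$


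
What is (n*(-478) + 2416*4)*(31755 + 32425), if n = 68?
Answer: -1465871200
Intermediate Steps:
(n*(-478) + 2416*4)*(31755 + 32425) = (68*(-478) + 2416*4)*(31755 + 32425) = (-32504 + 9664)*64180 = -22840*64180 = -1465871200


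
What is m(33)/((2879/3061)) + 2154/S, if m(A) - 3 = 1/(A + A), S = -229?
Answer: -269797325/43513206 ≈ -6.2004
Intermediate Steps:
m(A) = 3 + 1/(2*A) (m(A) = 3 + 1/(A + A) = 3 + 1/(2*A))
m(33)/((2879/3061)) + 2154/S = (3 + (½)/33)/((2879/3061)) + 2154/(-229) = (3 + (½)*(1/33))/((2879*(1/3061))) + 2154*(-1/229) = (3 + 1/66)/(2879/3061) - 2154/229 = (199/66)*(3061/2879) - 2154/229 = 609139/190014 - 2154/229 = -269797325/43513206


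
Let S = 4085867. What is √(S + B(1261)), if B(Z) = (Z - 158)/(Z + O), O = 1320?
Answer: √27218255105230/2581 ≈ 2021.4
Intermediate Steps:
B(Z) = (-158 + Z)/(1320 + Z) (B(Z) = (Z - 158)/(Z + 1320) = (-158 + Z)/(1320 + Z))
√(S + B(1261)) = √(4085867 + (-158 + 1261)/(1320 + 1261)) = √(4085867 + 1103/2581) = √(10545623830/2581) = √27218255105230/2581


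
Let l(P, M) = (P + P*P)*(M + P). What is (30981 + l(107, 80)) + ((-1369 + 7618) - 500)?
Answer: 2197702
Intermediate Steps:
l(P, M) = (M + P)*(P + P²) (l(P, M) = (P + P²)*(M + P) = (M + P)*(P + P²))
(30981 + l(107, 80)) + ((-1369 + 7618) - 500) = (30981 + 107*(80 + 107 + 107² + 80*107)) + ((-1369 + 7618) - 500) = (30981 + 107*(80 + 107 + 11449 + 8560)) + (6249 - 500) = (30981 + 107*20196) + 5749 = (30981 + 2160972) + 5749 = 2191953 + 5749 = 2197702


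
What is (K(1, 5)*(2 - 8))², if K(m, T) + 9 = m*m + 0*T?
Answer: 2304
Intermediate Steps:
K(m, T) = -9 + m² (K(m, T) = -9 + (m*m + 0*T) = -9 + (m² + 0) = -9 + m²)
(K(1, 5)*(2 - 8))² = ((-9 + 1²)*(2 - 8))² = ((-9 + 1)*(-6))² = (-8*(-6))² = 48² = 2304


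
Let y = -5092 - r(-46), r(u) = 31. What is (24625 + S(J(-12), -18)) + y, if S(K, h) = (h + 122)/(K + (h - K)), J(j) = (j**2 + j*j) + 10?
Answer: 175466/9 ≈ 19496.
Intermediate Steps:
J(j) = 10 + 2*j**2 (J(j) = (j**2 + j**2) + 10 = 2*j**2 + 10 = 10 + 2*j**2)
S(K, h) = (122 + h)/h
y = -5123 (y = -5092 - 1*31 = -5092 - 31 = -5123)
(24625 + S(J(-12), -18)) + y = (24625 + (122 - 18)/(-18)) - 5123 = (24625 - 1/18*104) - 5123 = (24625 - 52/9) - 5123 = 221573/9 - 5123 = 175466/9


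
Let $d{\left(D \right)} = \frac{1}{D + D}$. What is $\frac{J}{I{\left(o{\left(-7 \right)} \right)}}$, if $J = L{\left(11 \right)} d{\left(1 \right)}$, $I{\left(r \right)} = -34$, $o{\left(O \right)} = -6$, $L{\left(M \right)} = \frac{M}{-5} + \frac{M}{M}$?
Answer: $\frac{3}{170} \approx 0.017647$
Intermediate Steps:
$L{\left(M \right)} = 1 - \frac{M}{5}$ ($L{\left(M \right)} = M \left(- \frac{1}{5}\right) + 1 = - \frac{M}{5} + 1 = 1 - \frac{M}{5}$)
$d{\left(D \right)} = \frac{1}{2 D}$
$J = - \frac{3}{5}$ ($J = \left(1 - \frac{11}{5}\right) \frac{1}{2 \cdot 1} = \left(1 - \frac{11}{5}\right) \frac{1}{2} \cdot 1 = \left(- \frac{6}{5}\right) \frac{1}{2} = - \frac{3}{5} \approx -0.6$)
$\frac{J}{I{\left(o{\left(-7 \right)} \right)}} = - \frac{3}{5 \left(-34\right)} = \left(- \frac{3}{5}\right) \left(- \frac{1}{34}\right) = \frac{3}{170}$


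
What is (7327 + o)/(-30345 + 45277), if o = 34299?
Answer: 20813/7466 ≈ 2.7877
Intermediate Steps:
(7327 + o)/(-30345 + 45277) = (7327 + 34299)/(-30345 + 45277) = 41626/14932 = 41626*(1/14932) = 20813/7466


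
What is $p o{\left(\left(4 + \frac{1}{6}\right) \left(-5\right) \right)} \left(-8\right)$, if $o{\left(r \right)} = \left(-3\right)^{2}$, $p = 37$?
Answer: $-2664$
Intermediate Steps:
$o{\left(r \right)} = 9$
$p o{\left(\left(4 + \frac{1}{6}\right) \left(-5\right) \right)} \left(-8\right) = 37 \cdot 9 \left(-8\right) = 333 \left(-8\right) = -2664$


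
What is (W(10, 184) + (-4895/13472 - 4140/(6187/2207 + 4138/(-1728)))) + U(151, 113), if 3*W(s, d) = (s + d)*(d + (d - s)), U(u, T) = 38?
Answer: 82254208591315/6299116512 ≈ 13058.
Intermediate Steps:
W(s, d) = (d + s)*(-s + 2*d)/3 (W(s, d) = ((s + d)*(d + (d - s)))/3 = ((d + s)*(-s + 2*d))/3 = (d + s)*(-s + 2*d)/3)
(W(10, 184) + (-4895/13472 - 4140/(6187/2207 + 4138/(-1728)))) + U(151, 113) = ((-⅓*10² + (⅔)*184² + (⅓)*184*10) + (-4895/13472 - 4140/(6187/2207 + 4138/(-1728)))) + 38 = ((-⅓*100 + (⅔)*33856 + 1840/3) + (-4895*1/13472 - 4140/(6187*(1/2207) + 4138*(-1/1728)))) + 38 = ((-100/3 + 67712/3 + 1840/3) + (-4895/13472 - 4140/(6187/2207 - 2069/864))) + 38 = (69452/3 + (-4895/13472 - 4140/779285/1906848)) + 38 = (69452/3 + (-4895/13472 - 4140*1906848/779285)) + 38 = (69452/3 + (-4895/13472 - 1578870144/155857)) + 38 = (69452/3 - 21271301499983/2099705504) + 38 = 82014842163859/6299116512 + 38 = 82254208591315/6299116512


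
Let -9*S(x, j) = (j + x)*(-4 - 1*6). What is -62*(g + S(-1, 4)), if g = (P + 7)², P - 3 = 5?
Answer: -42470/3 ≈ -14157.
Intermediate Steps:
P = 8 (P = 3 + 5 = 8)
S(x, j) = 10*j/9 + 10*x/9 (S(x, j) = -(j + x)*(-4 - 1*6)/9 = -(j + x)*(-4 - 6)/9 = -(j + x)*(-10)/9 = -(-10*j - 10*x)/9 = 10*j/9 + 10*x/9)
g = 225 (g = (8 + 7)² = 15² = 225)
-62*(g + S(-1, 4)) = -62*(225 + ((10/9)*4 + (10/9)*(-1))) = -62*(225 + (40/9 - 10/9)) = -62*(225 + 10/3) = -62*685/3 = -42470/3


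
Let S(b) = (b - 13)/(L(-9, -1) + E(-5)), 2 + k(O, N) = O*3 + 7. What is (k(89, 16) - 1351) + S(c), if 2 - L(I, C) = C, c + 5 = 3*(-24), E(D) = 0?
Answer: -1109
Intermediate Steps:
k(O, N) = 5 + 3*O (k(O, N) = -2 + (O*3 + 7) = -2 + (3*O + 7) = -2 + (7 + 3*O) = 5 + 3*O)
c = -77 (c = -5 + 3*(-24) = -5 - 72 = -77)
L(I, C) = 2 - C
S(b) = -13/3 + b/3 (S(b) = (b - 13)/((2 - 1*(-1)) + 0) = (-13 + b)/((2 + 1) + 0) = (-13 + b)/(3 + 0) = (-13 + b)/3 = (-13 + b)*(⅓) = -13/3 + b/3)
(k(89, 16) - 1351) + S(c) = ((5 + 3*89) - 1351) + (-13/3 + (⅓)*(-77)) = ((5 + 267) - 1351) + (-13/3 - 77/3) = (272 - 1351) - 30 = -1079 - 30 = -1109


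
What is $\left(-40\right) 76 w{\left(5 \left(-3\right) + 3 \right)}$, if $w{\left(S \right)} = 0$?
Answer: $0$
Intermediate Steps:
$\left(-40\right) 76 w{\left(5 \left(-3\right) + 3 \right)} = \left(-40\right) 76 \cdot 0 = \left(-3040\right) 0 = 0$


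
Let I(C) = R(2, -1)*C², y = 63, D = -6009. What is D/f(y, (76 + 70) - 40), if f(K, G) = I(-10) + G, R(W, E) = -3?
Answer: 6009/194 ≈ 30.974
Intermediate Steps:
I(C) = -3*C²
f(K, G) = -300 + G (f(K, G) = -3*(-10)² + G = -3*100 + G = -300 + G)
D/f(y, (76 + 70) - 40) = -6009/(-300 + ((76 + 70) - 40)) = -6009/(-300 + (146 - 40)) = -6009/(-300 + 106) = -6009/(-194) = -6009*(-1/194) = 6009/194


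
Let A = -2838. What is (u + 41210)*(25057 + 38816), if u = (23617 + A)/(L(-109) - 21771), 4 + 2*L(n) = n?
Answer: 114906312902016/43655 ≈ 2.6321e+9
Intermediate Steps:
L(n) = -2 + n/2
u = -41558/43655 (u = (23617 - 2838)/((-2 + (½)*(-109)) - 21771) = 20779/((-2 - 109/2) - 21771) = 20779/(-113/2 - 21771) = 20779/(-43655/2) = 20779*(-2/43655) = -41558/43655 ≈ -0.95196)
(u + 41210)*(25057 + 38816) = (-41558/43655 + 41210)*(25057 + 38816) = (1798980992/43655)*63873 = 114906312902016/43655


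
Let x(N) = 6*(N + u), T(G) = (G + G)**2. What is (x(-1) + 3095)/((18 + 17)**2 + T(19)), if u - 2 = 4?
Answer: 3125/2669 ≈ 1.1709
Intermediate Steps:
u = 6 (u = 2 + 4 = 6)
T(G) = 4*G**2 (T(G) = (2*G)**2 = 4*G**2)
x(N) = 36 + 6*N (x(N) = 6*(N + 6) = 6*(6 + N) = 36 + 6*N)
(x(-1) + 3095)/((18 + 17)**2 + T(19)) = ((36 + 6*(-1)) + 3095)/((18 + 17)**2 + 4*19**2) = ((36 - 6) + 3095)/(35**2 + 4*361) = (30 + 3095)/(1225 + 1444) = 3125/2669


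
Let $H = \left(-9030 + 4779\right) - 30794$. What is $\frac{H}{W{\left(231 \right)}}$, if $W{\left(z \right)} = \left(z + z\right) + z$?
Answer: $- \frac{35045}{693} \approx -50.57$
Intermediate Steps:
$W{\left(z \right)} = 3 z$ ($W{\left(z \right)} = 2 z + z = 3 z$)
$H = -35045$ ($H = -4251 - 30794 = -35045$)
$\frac{H}{W{\left(231 \right)}} = - \frac{35045}{3 \cdot 231} = - \frac{35045}{693}$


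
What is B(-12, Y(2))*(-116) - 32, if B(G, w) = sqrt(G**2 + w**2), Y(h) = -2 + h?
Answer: -1424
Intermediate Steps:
B(-12, Y(2))*(-116) - 32 = sqrt((-12)**2 + (-2 + 2)**2)*(-116) - 32 = sqrt(144 + 0**2)*(-116) - 32 = sqrt(144 + 0)*(-116) - 32 = sqrt(144)*(-116) - 32 = 12*(-116) - 32 = -1392 - 32 = -1424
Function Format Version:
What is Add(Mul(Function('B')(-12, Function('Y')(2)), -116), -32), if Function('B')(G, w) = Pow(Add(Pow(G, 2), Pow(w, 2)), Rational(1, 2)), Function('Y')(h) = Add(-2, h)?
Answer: -1424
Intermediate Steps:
Add(Mul(Function('B')(-12, Function('Y')(2)), -116), -32) = Add(Mul(Pow(Add(Pow(-12, 2), Pow(Add(-2, 2), 2)), Rational(1, 2)), -116), -32) = Add(Mul(Pow(Add(144, Pow(0, 2)), Rational(1, 2)), -116), -32) = Add(Mul(Pow(Add(144, 0), Rational(1, 2)), -116), -32) = Add(Mul(Pow(144, Rational(1, 2)), -116), -32) = Add(Mul(12, -116), -32) = Add(-1392, -32) = -1424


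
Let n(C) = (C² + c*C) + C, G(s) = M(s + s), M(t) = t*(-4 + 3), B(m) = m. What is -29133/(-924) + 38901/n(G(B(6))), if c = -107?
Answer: 2144357/36344 ≈ 59.002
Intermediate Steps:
M(t) = -t (M(t) = t*(-1) = -t)
G(s) = -2*s (G(s) = -(s + s) = -2*s)
n(C) = C² - 106*C (n(C) = (C² - 107*C) + C = C² - 106*C)
-29133/(-924) + 38901/n(G(B(6))) = -29133/(-924) + 38901/(((-2*6)*(-106 - 2*6))) = -29133*(-1/924) + 38901/((-12*(-106 - 12))) = 9711/308 + 38901/((-12*(-118))) = 9711/308 + 38901/1416 = 9711/308 + 38901*(1/1416) = 9711/308 + 12967/472 = 2144357/36344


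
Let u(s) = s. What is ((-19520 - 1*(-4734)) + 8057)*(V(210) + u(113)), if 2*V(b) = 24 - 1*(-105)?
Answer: -2388795/2 ≈ -1.1944e+6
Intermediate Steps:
V(b) = 129/2 (V(b) = (24 - 1*(-105))/2 = (24 + 105)/2 = (½)*129 = 129/2)
((-19520 - 1*(-4734)) + 8057)*(V(210) + u(113)) = ((-19520 - 1*(-4734)) + 8057)*(129/2 + 113) = ((-19520 + 4734) + 8057)*(355/2) = (-14786 + 8057)*(355/2) = -6729*355/2 = -2388795/2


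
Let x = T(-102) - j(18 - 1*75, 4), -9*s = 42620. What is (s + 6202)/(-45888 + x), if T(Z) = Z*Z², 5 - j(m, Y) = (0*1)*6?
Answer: -13198/9963909 ≈ -0.0013246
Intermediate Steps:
s = -42620/9 (s = -⅑*42620 = -42620/9 ≈ -4735.6)
j(m, Y) = 5 (j(m, Y) = 5 - 0*1*6 = 5 - 0*6 = 5 - 1*0 = 5 + 0 = 5)
T(Z) = Z³
x = -1061213 (x = (-102)³ - 1*5 = -1061208 - 5 = -1061213)
(s + 6202)/(-45888 + x) = (-42620/9 + 6202)/(-45888 - 1061213) = (13198/9)/(-1107101) = (13198/9)*(-1/1107101) = -13198/9963909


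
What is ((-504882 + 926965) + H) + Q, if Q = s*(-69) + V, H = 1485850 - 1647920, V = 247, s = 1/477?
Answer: 41381317/159 ≈ 2.6026e+5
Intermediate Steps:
s = 1/477 ≈ 0.0020964
H = -162070
Q = 39250/159 (Q = (1/477)*(-69) + 247 = -23/159 + 247 = 39250/159 ≈ 246.86)
((-504882 + 926965) + H) + Q = ((-504882 + 926965) - 162070) + 39250/159 = (422083 - 162070) + 39250/159 = 260013 + 39250/159 = 41381317/159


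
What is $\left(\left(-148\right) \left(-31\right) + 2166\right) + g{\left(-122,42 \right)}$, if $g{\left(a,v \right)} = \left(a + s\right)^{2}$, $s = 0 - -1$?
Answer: $21395$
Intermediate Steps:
$s = 1$ ($s = 0 + 1 = 1$)
$g{\left(a,v \right)} = \left(1 + a\right)^{2}$ ($g{\left(a,v \right)} = \left(a + 1\right)^{2} = \left(1 + a\right)^{2}$)
$\left(\left(-148\right) \left(-31\right) + 2166\right) + g{\left(-122,42 \right)} = \left(\left(-148\right) \left(-31\right) + 2166\right) + \left(1 - 122\right)^{2} = \left(4588 + 2166\right) + \left(-121\right)^{2} = 6754 + 14641 = 21395$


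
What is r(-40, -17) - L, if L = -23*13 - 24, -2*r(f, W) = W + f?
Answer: 703/2 ≈ 351.50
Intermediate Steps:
r(f, W) = -W/2 - f/2 (r(f, W) = -(W + f)/2 = -W/2 - f/2)
L = -323 (L = -299 - 24 = -323)
r(-40, -17) - L = (-½*(-17) - ½*(-40)) - 1*(-323) = (17/2 + 20) + 323 = 57/2 + 323 = 703/2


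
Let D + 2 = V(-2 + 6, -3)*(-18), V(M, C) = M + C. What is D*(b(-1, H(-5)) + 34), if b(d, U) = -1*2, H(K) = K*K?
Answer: -640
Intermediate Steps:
V(M, C) = C + M
H(K) = K²
b(d, U) = -2
D = -20 (D = -2 + (-3 + (-2 + 6))*(-18) = -2 + (-3 + 4)*(-18) = -2 + 1*(-18) = -2 - 18 = -20)
D*(b(-1, H(-5)) + 34) = -20*(-2 + 34) = -20*32 = -640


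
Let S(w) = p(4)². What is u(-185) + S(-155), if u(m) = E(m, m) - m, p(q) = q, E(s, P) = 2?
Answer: 203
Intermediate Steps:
u(m) = 2 - m
S(w) = 16 (S(w) = 4² = 16)
u(-185) + S(-155) = (2 - 1*(-185)) + 16 = (2 + 185) + 16 = 187 + 16 = 203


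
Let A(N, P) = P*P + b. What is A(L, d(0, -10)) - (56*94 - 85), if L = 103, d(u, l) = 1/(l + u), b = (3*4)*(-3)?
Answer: -521499/100 ≈ -5215.0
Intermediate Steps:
b = -36 (b = 12*(-3) = -36)
A(N, P) = -36 + P² (A(N, P) = P*P - 36 = P² - 36 = -36 + P²)
A(L, d(0, -10)) - (56*94 - 85) = (-36 + (1/(-10 + 0))²) - (56*94 - 85) = (-36 + (1/(-10))²) - (5264 - 85) = (-36 + (-⅒)²) - 1*5179 = (-36 + 1/100) - 5179 = -3599/100 - 5179 = -521499/100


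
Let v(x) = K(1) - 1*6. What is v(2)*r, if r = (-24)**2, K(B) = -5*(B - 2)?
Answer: -576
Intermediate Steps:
K(B) = 10 - 5*B (K(B) = -5*(-2 + B) = 10 - 5*B)
v(x) = -1 (v(x) = (10 - 5*1) - 1*6 = (10 - 5) - 6 = 5 - 6 = -1)
r = 576
v(2)*r = -1*576 = -576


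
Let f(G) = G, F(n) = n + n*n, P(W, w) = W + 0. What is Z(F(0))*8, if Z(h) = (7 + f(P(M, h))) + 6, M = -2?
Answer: 88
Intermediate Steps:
P(W, w) = W
F(n) = n + n²
Z(h) = 11 (Z(h) = (7 - 2) + 6 = 5 + 6 = 11)
Z(F(0))*8 = 11*8 = 88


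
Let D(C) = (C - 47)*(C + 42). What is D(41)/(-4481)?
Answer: 498/4481 ≈ 0.11114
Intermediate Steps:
D(C) = (-47 + C)*(42 + C)
D(41)/(-4481) = (-1974 + 41² - 5*41)/(-4481) = (-1974 + 1681 - 205)*(-1/4481) = -498*(-1/4481) = 498/4481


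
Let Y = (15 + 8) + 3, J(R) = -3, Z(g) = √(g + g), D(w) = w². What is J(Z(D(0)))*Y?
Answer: -78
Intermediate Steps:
Z(g) = √2*√g (Z(g) = √(2*g) = √2*√g)
Y = 26 (Y = 23 + 3 = 26)
J(Z(D(0)))*Y = -3*26 = -78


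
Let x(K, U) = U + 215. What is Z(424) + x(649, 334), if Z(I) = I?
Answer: 973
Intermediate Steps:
x(K, U) = 215 + U
Z(424) + x(649, 334) = 424 + (215 + 334) = 424 + 549 = 973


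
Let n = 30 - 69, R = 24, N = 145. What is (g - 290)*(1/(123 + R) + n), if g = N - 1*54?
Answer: 1140668/147 ≈ 7759.6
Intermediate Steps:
n = -39
g = 91 (g = 145 - 1*54 = 145 - 54 = 91)
(g - 290)*(1/(123 + R) + n) = (91 - 290)*(1/(123 + 24) - 39) = -199*(1/147 - 39) = -199*(-5732/147) = 1140668/147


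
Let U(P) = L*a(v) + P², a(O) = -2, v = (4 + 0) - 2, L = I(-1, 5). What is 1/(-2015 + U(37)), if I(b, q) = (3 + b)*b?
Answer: -1/642 ≈ -0.0015576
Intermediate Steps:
I(b, q) = b*(3 + b)
L = -2 (L = -(3 - 1) = -1*2 = -2)
v = 2 (v = 4 - 2 = 2)
U(P) = 4 + P² (U(P) = -2*(-2) + P² = 4 + P²)
1/(-2015 + U(37)) = 1/(-2015 + (4 + 37²)) = 1/(-2015 + (4 + 1369)) = 1/(-2015 + 1373) = 1/(-642) = -1/642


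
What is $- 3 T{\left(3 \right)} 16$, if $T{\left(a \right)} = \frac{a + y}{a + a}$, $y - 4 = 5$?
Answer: $-96$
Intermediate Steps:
$y = 9$ ($y = 4 + 5 = 9$)
$T{\left(a \right)} = \frac{9 + a}{2 a}$ ($T{\left(a \right)} = \frac{a + 9}{a + a} = \frac{9 + a}{2 a}$)
$- 3 T{\left(3 \right)} 16 = - 3 \frac{9 + 3}{2 \cdot 3} \cdot 16 = - 3 \cdot \frac{1}{2} \cdot \frac{1}{3} \cdot 12 \cdot 16 = \left(-3\right) 2 \cdot 16 = \left(-6\right) 16 = -96$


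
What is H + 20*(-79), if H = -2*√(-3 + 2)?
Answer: -1580 - 2*I ≈ -1580.0 - 2.0*I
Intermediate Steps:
H = -2*I ≈ -2.0*I
H + 20*(-79) = -2*I + 20*(-79) = -2*I - 1580 = -1580 - 2*I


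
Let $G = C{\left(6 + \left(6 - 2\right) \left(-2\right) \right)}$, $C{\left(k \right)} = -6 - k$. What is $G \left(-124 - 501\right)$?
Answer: $2500$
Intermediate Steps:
$G = -4$ ($G = -6 - \left(6 + \left(6 - 2\right) \left(-2\right)\right) = -6 - \left(6 + 4 \left(-2\right)\right) = -6 - \left(6 - 8\right) = -6 - -2 = -6 + 2 = -4$)
$G \left(-124 - 501\right) = - 4 \left(-124 - 501\right) = \left(-4\right) \left(-625\right) = 2500$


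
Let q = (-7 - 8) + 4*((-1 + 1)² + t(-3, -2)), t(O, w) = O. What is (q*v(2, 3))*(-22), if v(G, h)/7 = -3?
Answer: -12474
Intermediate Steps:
v(G, h) = -21 (v(G, h) = 7*(-3) = -21)
q = -27 (q = (-7 - 8) + 4*((-1 + 1)² - 3) = -15 + 4*(0² - 3) = -15 + 4*(0 - 3) = -15 + 4*(-3) = -15 - 12 = -27)
(q*v(2, 3))*(-22) = -27*(-21)*(-22) = 567*(-22) = -12474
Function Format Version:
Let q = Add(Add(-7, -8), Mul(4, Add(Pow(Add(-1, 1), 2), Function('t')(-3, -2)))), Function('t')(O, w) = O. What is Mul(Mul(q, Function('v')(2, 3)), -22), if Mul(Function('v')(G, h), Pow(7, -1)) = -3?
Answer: -12474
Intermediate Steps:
Function('v')(G, h) = -21 (Function('v')(G, h) = Mul(7, -3) = -21)
q = -27 (q = Add(Add(-7, -8), Mul(4, Add(Pow(Add(-1, 1), 2), -3))) = Add(-15, Mul(4, Add(Pow(0, 2), -3))) = Add(-15, Mul(4, Add(0, -3))) = Add(-15, Mul(4, -3)) = Add(-15, -12) = -27)
Mul(Mul(q, Function('v')(2, 3)), -22) = Mul(Mul(-27, -21), -22) = Mul(567, -22) = -12474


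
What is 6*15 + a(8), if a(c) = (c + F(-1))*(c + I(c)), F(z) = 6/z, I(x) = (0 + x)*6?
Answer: 202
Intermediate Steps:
I(x) = 6*x (I(x) = x*6 = 6*x)
a(c) = 7*c*(-6 + c) (a(c) = (c + 6/(-1))*(c + 6*c) = (c + 6*(-1))*(7*c) = (c - 6)*(7*c) = (-6 + c)*(7*c) = 7*c*(-6 + c))
6*15 + a(8) = 6*15 + 7*8*(-6 + 8) = 90 + 7*8*2 = 90 + 112 = 202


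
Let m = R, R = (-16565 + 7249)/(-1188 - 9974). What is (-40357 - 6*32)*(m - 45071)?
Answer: 10199557309557/5581 ≈ 1.8275e+9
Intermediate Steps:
R = 4658/5581 (R = -9316/(-11162) = -9316*(-1/11162) = 4658/5581 ≈ 0.83462)
m = 4658/5581 ≈ 0.83462
(-40357 - 6*32)*(m - 45071) = (-40357 - 6*32)*(4658/5581 - 45071) = (-40357 - 192)*(-251536593/5581) = -40549*(-251536593/5581) = 10199557309557/5581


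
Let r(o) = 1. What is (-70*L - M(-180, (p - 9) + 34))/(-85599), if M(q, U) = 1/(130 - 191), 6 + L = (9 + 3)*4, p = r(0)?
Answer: 179339/5221539 ≈ 0.034346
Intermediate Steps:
p = 1
L = 42 (L = -6 + (9 + 3)*4 = -6 + 12*4 = -6 + 48 = 42)
M(q, U) = -1/61 (M(q, U) = 1/(-61) = -1/61)
(-70*L - M(-180, (p - 9) + 34))/(-85599) = (-70*42 - 1*(-1/61))/(-85599) = (-2940 + 1/61)*(-1/85599) = -179339/61*(-1/85599) = 179339/5221539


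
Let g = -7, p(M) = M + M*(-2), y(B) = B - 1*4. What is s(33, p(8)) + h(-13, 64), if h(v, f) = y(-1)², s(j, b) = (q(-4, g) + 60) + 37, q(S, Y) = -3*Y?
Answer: 143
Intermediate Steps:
y(B) = -4 + B (y(B) = B - 4 = -4 + B)
p(M) = -M (p(M) = M - 2*M = -M)
s(j, b) = 118 (s(j, b) = (-3*(-7) + 60) + 37 = (21 + 60) + 37 = 81 + 37 = 118)
h(v, f) = 25 (h(v, f) = (-4 - 1)² = (-5)² = 25)
s(33, p(8)) + h(-13, 64) = 118 + 25 = 143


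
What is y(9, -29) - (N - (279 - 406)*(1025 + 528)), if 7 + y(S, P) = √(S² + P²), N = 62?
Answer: -197300 + √922 ≈ -1.9727e+5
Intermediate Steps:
y(S, P) = -7 + √(P² + S²) (y(S, P) = -7 + √(S² + P²) = -7 + √(P² + S²))
y(9, -29) - (N - (279 - 406)*(1025 + 528)) = (-7 + √((-29)² + 9²)) - (62 - (279 - 406)*(1025 + 528)) = (-7 + √(841 + 81)) - (62 - (-127)*1553) = (-7 + √922) - (62 - 1*(-197231)) = (-7 + √922) - (62 + 197231) = (-7 + √922) - 1*197293 = (-7 + √922) - 197293 = -197300 + √922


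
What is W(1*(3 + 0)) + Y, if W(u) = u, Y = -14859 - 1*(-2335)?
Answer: -12521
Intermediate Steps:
Y = -12524 (Y = -14859 + 2335 = -12524)
W(1*(3 + 0)) + Y = 1*(3 + 0) - 12524 = 1*3 - 12524 = 3 - 12524 = -12521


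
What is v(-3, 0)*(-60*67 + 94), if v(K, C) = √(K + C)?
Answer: -3926*I*√3 ≈ -6800.0*I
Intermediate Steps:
v(K, C) = √(C + K)
v(-3, 0)*(-60*67 + 94) = √(0 - 3)*(-60*67 + 94) = √(-3)*(-4020 + 94) = (I*√3)*(-3926) = -3926*I*√3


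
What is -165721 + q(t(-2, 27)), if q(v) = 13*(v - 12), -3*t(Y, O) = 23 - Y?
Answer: -497956/3 ≈ -1.6599e+5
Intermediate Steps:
t(Y, O) = -23/3 + Y/3 (t(Y, O) = -(23 - Y)/3 = -23/3 + Y/3)
q(v) = -156 + 13*v (q(v) = 13*(-12 + v) = -156 + 13*v)
-165721 + q(t(-2, 27)) = -165721 + (-156 + 13*(-23/3 + (1/3)*(-2))) = -165721 + (-156 + 13*(-23/3 - 2/3)) = -165721 + (-156 + 13*(-25/3)) = -165721 + (-156 - 325/3) = -165721 - 793/3 = -497956/3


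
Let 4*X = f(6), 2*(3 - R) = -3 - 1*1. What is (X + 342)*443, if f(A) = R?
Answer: 608239/4 ≈ 1.5206e+5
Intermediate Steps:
R = 5 (R = 3 - (-3 - 1*1)/2 = 3 - (-3 - 1)/2 = 3 - ½*(-4) = 3 + 2 = 5)
f(A) = 5
X = 5/4 (X = (¼)*5 = 5/4 ≈ 1.2500)
(X + 342)*443 = (5/4 + 342)*443 = (1373/4)*443 = 608239/4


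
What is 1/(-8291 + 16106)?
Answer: 1/7815 ≈ 0.00012796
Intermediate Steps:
1/(-8291 + 16106) = 1/7815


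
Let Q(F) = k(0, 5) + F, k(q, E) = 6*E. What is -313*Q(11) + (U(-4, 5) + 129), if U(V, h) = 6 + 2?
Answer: -12696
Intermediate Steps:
U(V, h) = 8
Q(F) = 30 + F (Q(F) = 6*5 + F = 30 + F)
-313*Q(11) + (U(-4, 5) + 129) = -313*(30 + 11) + (8 + 129) = -313*41 + 137 = -12833 + 137 = -12696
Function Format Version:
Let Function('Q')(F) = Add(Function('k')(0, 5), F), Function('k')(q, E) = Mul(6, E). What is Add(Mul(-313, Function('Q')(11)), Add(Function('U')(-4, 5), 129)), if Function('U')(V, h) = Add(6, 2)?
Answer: -12696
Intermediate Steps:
Function('U')(V, h) = 8
Function('Q')(F) = Add(30, F) (Function('Q')(F) = Add(Mul(6, 5), F) = Add(30, F))
Add(Mul(-313, Function('Q')(11)), Add(Function('U')(-4, 5), 129)) = Add(Mul(-313, Add(30, 11)), Add(8, 129)) = Add(Mul(-313, 41), 137) = Add(-12833, 137) = -12696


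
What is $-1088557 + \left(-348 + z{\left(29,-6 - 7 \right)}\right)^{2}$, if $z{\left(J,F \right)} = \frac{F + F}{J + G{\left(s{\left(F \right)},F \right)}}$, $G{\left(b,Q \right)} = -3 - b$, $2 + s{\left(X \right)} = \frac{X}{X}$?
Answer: $- \frac{704783969}{729} \approx -9.6678 \cdot 10^{5}$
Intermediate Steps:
$s{\left(X \right)} = -1$ ($s{\left(X \right)} = -2 + \frac{X}{X} = -2 + 1 = -1$)
$z{\left(J,F \right)} = \frac{2 F}{-2 + J}$ ($z{\left(J,F \right)} = \frac{F + F}{J - 2} = \frac{2 F}{J + \left(-3 + 1\right)} = \frac{2 F}{J - 2} = \frac{2 F}{-2 + J}$)
$-1088557 + \left(-348 + z{\left(29,-6 - 7 \right)}\right)^{2} = -1088557 + \left(-348 + \frac{2 \left(-6 - 7\right)}{-2 + 29}\right)^{2} = -1088557 + \left(-348 + \frac{2 \left(-6 - 7\right)}{27}\right)^{2} = -1088557 + \left(-348 + 2 \left(-13\right) \frac{1}{27}\right)^{2} = -1088557 + \left(-348 - \frac{26}{27}\right)^{2} = -1088557 + \left(- \frac{9422}{27}\right)^{2} = -1088557 + \frac{88774084}{729} = - \frac{704783969}{729}$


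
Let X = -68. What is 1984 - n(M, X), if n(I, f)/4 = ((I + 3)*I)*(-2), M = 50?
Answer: 23184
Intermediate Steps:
n(I, f) = -8*I*(3 + I) (n(I, f) = 4*(((I + 3)*I)*(-2)) = 4*(((3 + I)*I)*(-2)) = 4*((I*(3 + I))*(-2)) = 4*(-2*I*(3 + I)) = -8*I*(3 + I))
1984 - n(M, X) = 1984 - (-8)*50*(3 + 50) = 1984 - (-8)*50*53 = 1984 - 1*(-21200) = 1984 + 21200 = 23184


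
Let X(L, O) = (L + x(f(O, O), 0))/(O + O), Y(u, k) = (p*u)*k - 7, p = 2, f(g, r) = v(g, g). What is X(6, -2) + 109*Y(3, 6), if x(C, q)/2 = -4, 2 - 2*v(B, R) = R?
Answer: 6323/2 ≈ 3161.5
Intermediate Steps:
v(B, R) = 1 - R/2
f(g, r) = 1 - g/2
x(C, q) = -8 (x(C, q) = 2*(-4) = -8)
Y(u, k) = -7 + 2*k*u (Y(u, k) = (2*u)*k - 7 = 2*k*u - 7 = -7 + 2*k*u)
X(L, O) = (-8 + L)/(2*O) (X(L, O) = (L - 8)/(O + O) = (-8 + L)/((2*O)) = (-8 + L)*(1/(2*O)) = (-8 + L)/(2*O))
X(6, -2) + 109*Y(3, 6) = (1/2)*(-8 + 6)/(-2) + 109*(-7 + 2*6*3) = (1/2)*(-1/2)*(-2) + 109*(-7 + 36) = 1/2 + 109*29 = 1/2 + 3161 = 6323/2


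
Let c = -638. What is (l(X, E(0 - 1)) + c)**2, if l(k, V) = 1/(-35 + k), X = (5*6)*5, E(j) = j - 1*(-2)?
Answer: 5383010161/13225 ≈ 4.0703e+5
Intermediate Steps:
E(j) = 2 + j (E(j) = j + 2 = 2 + j)
X = 150 (X = 30*5 = 150)
(l(X, E(0 - 1)) + c)**2 = (1/(-35 + 150) - 638)**2 = (1/115 - 638)**2 = (-73369/115)**2 = 5383010161/13225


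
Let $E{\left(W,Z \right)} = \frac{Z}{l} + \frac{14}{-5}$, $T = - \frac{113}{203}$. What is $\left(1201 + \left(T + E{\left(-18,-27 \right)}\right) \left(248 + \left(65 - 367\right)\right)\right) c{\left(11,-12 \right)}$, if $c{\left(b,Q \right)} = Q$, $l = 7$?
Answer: $- \frac{2767548}{145} \approx -19087.0$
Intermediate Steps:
$T = - \frac{113}{203}$ ($T = \left(-113\right) \frac{1}{203} = - \frac{113}{203} \approx -0.55665$)
$E{\left(W,Z \right)} = - \frac{14}{5} + \frac{Z}{7}$ ($E{\left(W,Z \right)} = \frac{Z}{7} + \frac{14}{-5} = Z \frac{1}{7} + 14 \left(- \frac{1}{5}\right) = \frac{Z}{7} - \frac{14}{5} = - \frac{14}{5} + \frac{Z}{7}$)
$\left(1201 + \left(T + E{\left(-18,-27 \right)}\right) \left(248 + \left(65 - 367\right)\right)\right) c{\left(11,-12 \right)} = \left(1201 + \left(- \frac{113}{203} + \left(- \frac{14}{5} + \frac{1}{7} \left(-27\right)\right)\right) \left(248 + \left(65 - 367\right)\right)\right) \left(-12\right) = \left(1201 + \left(- \frac{113}{203} - \frac{233}{35}\right) \left(248 + \left(65 - 367\right)\right)\right) \left(-12\right) = \left(1201 + \left(- \frac{113}{203} - \frac{233}{35}\right) \left(248 - 302\right)\right) \left(-12\right) = \left(1201 - - \frac{56484}{145}\right) \left(-12\right) = \left(1201 + \frac{56484}{145}\right) \left(-12\right) = \frac{230629}{145} \left(-12\right) = - \frac{2767548}{145}$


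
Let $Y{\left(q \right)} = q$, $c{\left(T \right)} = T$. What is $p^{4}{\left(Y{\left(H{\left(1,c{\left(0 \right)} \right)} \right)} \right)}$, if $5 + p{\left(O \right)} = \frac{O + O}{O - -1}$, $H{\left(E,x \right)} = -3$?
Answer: $16$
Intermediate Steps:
$p{\left(O \right)} = -5 + \frac{2 O}{1 + O}$ ($p{\left(O \right)} = -5 + \frac{O + O}{O - -1} = -5 + \frac{2 O}{O + \left(-4 + 5\right)} = -5 + \frac{2 O}{O + 1} = -5 + \frac{2 O}{1 + O}$)
$p^{4}{\left(Y{\left(H{\left(1,c{\left(0 \right)} \right)} \right)} \right)} = \left(\frac{-5 - -9}{1 - 3}\right)^{4} = \left(\frac{-5 + 9}{-2}\right)^{4} = \left(\left(- \frac{1}{2}\right) 4\right)^{4} = \left(-2\right)^{4} = 16$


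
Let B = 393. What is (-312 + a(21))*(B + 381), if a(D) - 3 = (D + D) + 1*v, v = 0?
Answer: -206658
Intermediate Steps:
a(D) = 3 + 2*D (a(D) = 3 + ((D + D) + 1*0) = 3 + (2*D + 0) = 3 + 2*D)
(-312 + a(21))*(B + 381) = (-312 + (3 + 2*21))*(393 + 381) = (-312 + (3 + 42))*774 = (-312 + 45)*774 = -267*774 = -206658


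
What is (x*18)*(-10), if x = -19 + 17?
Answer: 360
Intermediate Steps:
x = -2
(x*18)*(-10) = -2*18*(-10) = -36*(-10) = 360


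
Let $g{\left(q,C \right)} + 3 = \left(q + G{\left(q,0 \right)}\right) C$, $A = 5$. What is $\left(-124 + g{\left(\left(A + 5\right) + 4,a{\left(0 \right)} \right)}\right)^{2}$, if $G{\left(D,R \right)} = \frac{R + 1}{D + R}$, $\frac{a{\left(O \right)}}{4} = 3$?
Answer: $\frac{85849}{49} \approx 1752.0$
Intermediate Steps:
$a{\left(O \right)} = 12$ ($a{\left(O \right)} = 4 \cdot 3 = 12$)
$G{\left(D,R \right)} = \frac{1 + R}{D + R}$
$g{\left(q,C \right)} = -3 + C \left(q + \frac{1}{q}\right)$ ($g{\left(q,C \right)} = -3 + \left(q + \frac{1 + 0}{q + 0}\right) C = -3 + \left(q + \frac{1}{q} 1\right) C = -3 + \left(q + \frac{1}{q}\right) C = -3 + C \left(q + \frac{1}{q}\right)$)
$\left(-124 + g{\left(\left(A + 5\right) + 4,a{\left(0 \right)} \right)}\right)^{2} = \left(-124 + \left(-3 + 12 \left(\left(5 + 5\right) + 4\right) + \frac{12}{\left(5 + 5\right) + 4}\right)\right)^{2} = \left(-124 + \left(-3 + 12 \left(10 + 4\right) + \frac{12}{10 + 4}\right)\right)^{2} = \left(-124 + \left(-3 + 12 \cdot 14 + \frac{12}{14}\right)\right)^{2} = \left(-124 + \left(-3 + 168 + 12 \cdot \frac{1}{14}\right)\right)^{2} = \left(-124 + \left(-3 + 168 + \frac{6}{7}\right)\right)^{2} = \left(-124 + \frac{1161}{7}\right)^{2} = \left(\frac{293}{7}\right)^{2} = \frac{85849}{49}$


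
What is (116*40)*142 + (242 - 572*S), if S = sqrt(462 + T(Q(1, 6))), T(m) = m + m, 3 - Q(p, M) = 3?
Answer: 659122 - 572*sqrt(462) ≈ 6.4683e+5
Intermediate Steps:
Q(p, M) = 0 (Q(p, M) = 3 - 1*3 = 3 - 3 = 0)
T(m) = 2*m
S = sqrt(462) (S = sqrt(462 + 2*0) = sqrt(462 + 0) = sqrt(462) ≈ 21.494)
(116*40)*142 + (242 - 572*S) = (116*40)*142 + (242 - 572*sqrt(462)) = 4640*142 + (242 - 572*sqrt(462)) = 658880 + (242 - 572*sqrt(462)) = 659122 - 572*sqrt(462)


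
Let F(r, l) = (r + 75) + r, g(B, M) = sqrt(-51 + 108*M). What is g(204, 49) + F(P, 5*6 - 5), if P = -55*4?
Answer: -365 + sqrt(5241) ≈ -292.61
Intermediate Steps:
P = -220
F(r, l) = 75 + 2*r (F(r, l) = (75 + r) + r = 75 + 2*r)
g(204, 49) + F(P, 5*6 - 5) = sqrt(-51 + 108*49) + (75 + 2*(-220)) = sqrt(-51 + 5292) + (75 - 440) = sqrt(5241) - 365 = -365 + sqrt(5241)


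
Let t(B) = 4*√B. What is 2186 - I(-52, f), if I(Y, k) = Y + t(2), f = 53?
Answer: 2238 - 4*√2 ≈ 2232.3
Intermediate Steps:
I(Y, k) = Y + 4*√2
2186 - I(-52, f) = 2186 - (-52 + 4*√2) = 2186 + (52 - 4*√2) = 2238 - 4*√2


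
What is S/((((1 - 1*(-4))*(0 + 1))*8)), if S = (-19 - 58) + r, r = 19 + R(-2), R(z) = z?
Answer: -3/2 ≈ -1.5000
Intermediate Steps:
r = 17 (r = 19 - 2 = 17)
S = -60 (S = (-19 - 58) + 17 = -77 + 17 = -60)
S/((((1 - 1*(-4))*(0 + 1))*8)) = -60*1/(8*(0 + 1)*(1 - 1*(-4))) = -60*1/(8*(1 + 4)) = -60/((5*1)*8) = -60/(5*8) = -60/40 = -60*1/40 = -3/2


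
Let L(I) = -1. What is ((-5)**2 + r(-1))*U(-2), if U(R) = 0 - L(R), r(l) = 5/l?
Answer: 20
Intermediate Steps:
U(R) = 1 (U(R) = 0 - 1*(-1) = 0 + 1 = 1)
((-5)**2 + r(-1))*U(-2) = ((-5)**2 + 5/(-1))*1 = (25 + 5*(-1))*1 = (25 - 5)*1 = 20*1 = 20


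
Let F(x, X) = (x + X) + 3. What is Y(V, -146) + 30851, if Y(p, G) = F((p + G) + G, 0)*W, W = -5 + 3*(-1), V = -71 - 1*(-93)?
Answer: 32987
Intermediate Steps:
V = 22 (V = -71 + 93 = 22)
F(x, X) = 3 + X + x (F(x, X) = (X + x) + 3 = 3 + X + x)
W = -8 (W = -5 - 3 = -8)
Y(p, G) = -24 - 16*G - 8*p (Y(p, G) = (3 + 0 + ((p + G) + G))*(-8) = (3 + 0 + ((G + p) + G))*(-8) = (3 + 0 + (p + 2*G))*(-8) = (3 + p + 2*G)*(-8) = -24 - 16*G - 8*p)
Y(V, -146) + 30851 = (-24 - 16*(-146) - 8*22) + 30851 = (-24 + 2336 - 176) + 30851 = 2136 + 30851 = 32987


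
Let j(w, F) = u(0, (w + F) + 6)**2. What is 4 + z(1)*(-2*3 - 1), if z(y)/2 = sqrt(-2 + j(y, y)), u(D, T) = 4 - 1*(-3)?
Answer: 4 - 14*sqrt(47) ≈ -91.979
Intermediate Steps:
u(D, T) = 7 (u(D, T) = 4 + 3 = 7)
j(w, F) = 49 (j(w, F) = 7**2 = 49)
z(y) = 2*sqrt(47) (z(y) = 2*sqrt(-2 + 49) = 2*sqrt(47))
4 + z(1)*(-2*3 - 1) = 4 + (2*sqrt(47))*(-2*3 - 1) = 4 + (2*sqrt(47))*(-6 - 1) = 4 + (2*sqrt(47))*(-7) = 4 - 14*sqrt(47)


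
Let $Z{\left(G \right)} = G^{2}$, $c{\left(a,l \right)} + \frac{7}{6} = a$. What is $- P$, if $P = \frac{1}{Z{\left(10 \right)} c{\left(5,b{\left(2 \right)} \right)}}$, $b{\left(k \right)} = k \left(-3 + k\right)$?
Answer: $- \frac{3}{1150} \approx -0.0026087$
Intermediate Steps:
$c{\left(a,l \right)} = - \frac{7}{6} + a$
$P = \frac{3}{1150}$ ($P = \frac{1}{10^{2} \left(- \frac{7}{6} + 5\right)} = \frac{1}{100 \cdot \frac{23}{6}} = \frac{1}{\frac{1150}{3}} = \frac{3}{1150} \approx 0.0026087$)
$- P = \left(-1\right) \frac{3}{1150} = - \frac{3}{1150}$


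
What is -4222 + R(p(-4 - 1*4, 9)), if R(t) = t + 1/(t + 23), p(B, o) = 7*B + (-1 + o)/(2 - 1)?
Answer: -106751/25 ≈ -4270.0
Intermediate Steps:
p(B, o) = -1 + o + 7*B (p(B, o) = 7*B + (-1 + o)/1 = 7*B + (-1 + o)*1 = 7*B + (-1 + o) = -1 + o + 7*B)
R(t) = t + 1/(23 + t)
-4222 + R(p(-4 - 1*4, 9)) = -4222 + (1 + (-1 + 9 + 7*(-4 - 1*4))² + 23*(-1 + 9 + 7*(-4 - 1*4)))/(23 + (-1 + 9 + 7*(-4 - 1*4))) = -4222 + (1 + (-1 + 9 + 7*(-4 - 4))² + 23*(-1 + 9 + 7*(-4 - 4)))/(23 + (-1 + 9 + 7*(-4 - 4))) = -4222 + (1 + (-1 + 9 + 7*(-8))² + 23*(-1 + 9 + 7*(-8)))/(23 + (-1 + 9 + 7*(-8))) = -4222 + (1 + (-1 + 9 - 56)² + 23*(-1 + 9 - 56))/(23 + (-1 + 9 - 56)) = -4222 + (1 + (-48)² + 23*(-48))/(23 - 48) = -4222 + (1 + 2304 - 1104)/(-25) = -4222 - 1/25*1201 = -4222 - 1201/25 = -106751/25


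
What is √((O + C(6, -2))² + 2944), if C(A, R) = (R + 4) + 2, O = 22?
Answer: 2*√905 ≈ 60.166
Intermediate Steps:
C(A, R) = 6 + R (C(A, R) = (4 + R) + 2 = 6 + R)
√((O + C(6, -2))² + 2944) = √((22 + (6 - 2))² + 2944) = √((22 + 4)² + 2944) = √(26² + 2944) = √(676 + 2944) = √3620 = 2*√905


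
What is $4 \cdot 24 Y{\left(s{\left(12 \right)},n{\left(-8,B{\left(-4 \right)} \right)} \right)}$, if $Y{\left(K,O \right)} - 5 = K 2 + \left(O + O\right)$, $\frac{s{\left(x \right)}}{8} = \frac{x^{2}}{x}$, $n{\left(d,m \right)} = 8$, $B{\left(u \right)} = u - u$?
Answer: $20448$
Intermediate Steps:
$B{\left(u \right)} = 0$
$s{\left(x \right)} = 8 x$ ($s{\left(x \right)} = 8 \frac{x^{2}}{x} = 8 x$)
$Y{\left(K,O \right)} = 5 + 2 K + 2 O$ ($Y{\left(K,O \right)} = 5 + \left(K 2 + \left(O + O\right)\right) = 5 + \left(2 K + 2 O\right) = 5 + 2 K + 2 O$)
$4 \cdot 24 Y{\left(s{\left(12 \right)},n{\left(-8,B{\left(-4 \right)} \right)} \right)} = 4 \cdot 24 \left(5 + 2 \cdot 8 \cdot 12 + 2 \cdot 8\right) = 96 \left(5 + 2 \cdot 96 + 16\right) = 96 \left(5 + 192 + 16\right) = 96 \cdot 213 = 20448$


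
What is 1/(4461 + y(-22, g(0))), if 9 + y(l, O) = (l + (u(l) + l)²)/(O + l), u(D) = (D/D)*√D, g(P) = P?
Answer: 554/2455339 - I*√22/9821356 ≈ 0.00022563 - 4.7757e-7*I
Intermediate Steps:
u(D) = √D (u(D) = 1*√D = √D)
y(l, O) = -9 + (l + (l + √l)²)/(O + l) (y(l, O) = -9 + (l + (√l + l)²)/(O + l) = -9 + (l + (l + √l)²)/(O + l))
1/(4461 + y(-22, g(0))) = 1/(4461 + ((-22 + √(-22))² - 9*0 - 8*(-22))/(0 - 22)) = 1/(4461 + ((-22 + I*√22)² + 0 + 176)/(-22)) = 1/(4461 - (176 + (-22 + I*√22)²)/22) = 1/(4461 + (-8 - (-22 + I*√22)²/22)) = 1/(4453 - (-22 + I*√22)²/22)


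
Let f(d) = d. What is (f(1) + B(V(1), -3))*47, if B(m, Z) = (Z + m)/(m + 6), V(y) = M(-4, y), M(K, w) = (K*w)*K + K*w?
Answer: 141/2 ≈ 70.500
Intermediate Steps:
M(K, w) = K*w + w*K² (M(K, w) = w*K² + K*w = K*w + w*K²)
V(y) = 12*y (V(y) = -4*y*(1 - 4) = -4*y*(-3) = 12*y)
B(m, Z) = (Z + m)/(6 + m)
(f(1) + B(V(1), -3))*47 = (1 + (-3 + 12*1)/(6 + 12*1))*47 = (1 + (-3 + 12)/(6 + 12))*47 = (1 + 9/18)*47 = (1 + (1/18)*9)*47 = (1 + ½)*47 = (3/2)*47 = 141/2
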